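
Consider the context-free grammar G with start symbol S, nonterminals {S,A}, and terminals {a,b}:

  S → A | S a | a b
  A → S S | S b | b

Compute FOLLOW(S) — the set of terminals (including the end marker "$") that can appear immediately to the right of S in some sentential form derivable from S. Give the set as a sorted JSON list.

FIRST sets, iterate to fixpoint:
pass 1:
  A via A→b: +{b}
  S via S→A: +{b}
  S via S→a b: +{a}
  S: {a,b}  A: {b}
pass 2:
  A via A→S S: +{a}
  S: {a,b}  A: {a,b}
pass 3: (no change)
  S: {a,b}  A: {a,b}

FOLLOW iteration:
seed FOLLOW(S) with $
[1]
  A→S S: FOLLOW(S) ⊇ FIRST(S) = {a,b}; new: +{a,b}
  S→A: FOLLOW(A) ⊇ FOLLOW(S) ⊇ {$,a,b}; new: +{$,a,b}
  S: {$,a,b}  A: {$,a,b}
[2] done
  S: {$,a,b}  A: {$,a,b}

FOLLOW(S) = ["$", "a", "b"]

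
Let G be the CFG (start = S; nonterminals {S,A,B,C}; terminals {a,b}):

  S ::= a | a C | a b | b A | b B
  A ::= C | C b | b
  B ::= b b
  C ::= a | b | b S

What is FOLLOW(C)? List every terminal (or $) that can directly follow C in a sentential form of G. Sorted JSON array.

Compute FIRST by fixpoint:
iter 1:
  A via A→b: +{b}
  B via B→b b: +{b}
  C via C→a: +{a}
  C via C→b: +{b}
  S via S→a: +{a}
  S via S→b A: +{b}
  S: {a,b}  A: {b}  B: {b}  C: {a,b}
iter 2:
  A via A→C: +{a}
  S: {a,b}  A: {a,b}  B: {b}  C: {a,b}
iter 3: (stable)
  S: {a,b}  A: {a,b}  B: {b}  C: {a,b}

FOLLOW iteration:
initialize: $ ∈ FOLLOW(S)
iter 1:
  A→C b: FOLLOW(C) ⊇ FIRST(b) = {b}; new: +{b}
  C→b S: FOLLOW(S) ⊇ FOLLOW(C) ⊇ {b}; new: +{b}
  S→a C: FOLLOW(C) ⊇ FOLLOW(S) ⊇ {$,b}; new: +{$}
  S→b A: FOLLOW(A) ⊇ FOLLOW(S) ⊇ {$,b}; new: +{$,b}
  S→b B: FOLLOW(B) ⊇ FOLLOW(S) ⊇ {$,b}; new: +{$,b}
  S: {$,b}  A: {$,b}  B: {$,b}  C: {$,b}
iter 2: (stable)
  S: {$,b}  A: {$,b}  B: {$,b}  C: {$,b}

FOLLOW(C) = ["$", "b"]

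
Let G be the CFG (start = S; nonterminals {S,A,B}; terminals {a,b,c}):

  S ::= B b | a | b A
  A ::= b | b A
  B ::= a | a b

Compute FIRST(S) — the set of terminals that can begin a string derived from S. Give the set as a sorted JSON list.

FIRST iteration:
pass 1:
  A via A→b: +{b}
  B via B→a: +{a}
  S via S→B b: +{a}
  S via S→b A: +{b}
  S: {a,b}  A: {b}  B: {a}
pass 2: (stable)
  S: {a,b}  A: {b}  B: {a}

FIRST(S) = ["a", "b"]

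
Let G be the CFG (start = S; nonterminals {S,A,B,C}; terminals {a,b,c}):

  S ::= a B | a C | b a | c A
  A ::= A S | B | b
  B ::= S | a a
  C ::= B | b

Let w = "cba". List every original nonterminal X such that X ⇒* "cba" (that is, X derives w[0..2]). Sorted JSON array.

Convert to CNF:
  S -> T0 B | T0 C | T1 T0 | T2 A
  A -> A S | T0 B | T0 C | T0 T0 | T1 T0 | T2 A | b
  B -> T0 B | T0 C | T0 T0 | T1 T0 | T2 A
  C -> T0 B | T0 C | T0 T0 | T1 T0 | T2 A | b
  T0 -> a
  T1 -> b
  T2 -> c

CYK table (by increasing span) — only the sub-triangle for w[0..2]:
  cell(0,0) c: {T2}  orig:{}
  cell(1,1) b: {A,C,T1}  orig:{A,C}
  cell(2,2) a: {T0}  orig:{}
  cell(0,1) cb: {A,B,C,S}
  cell(1,2) ba: {A,B,C,S}
  cell(0,2) cba: {A,B,C,S}

Original NTs in T[0,2] deriving "cba": ["A", "B", "C", "S"]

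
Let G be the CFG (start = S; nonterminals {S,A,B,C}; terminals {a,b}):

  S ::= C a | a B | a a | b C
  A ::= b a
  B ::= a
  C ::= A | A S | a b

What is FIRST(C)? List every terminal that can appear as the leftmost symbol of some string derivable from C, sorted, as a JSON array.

FIRST sets, iterate to fixpoint:
round 1:
  A via A→b a: +{b}
  B via B→a: +{a}
  C via C→A: +{b}
  C via C→a b: +{a}
  S via S→C a: +{a,b}
  S: {a,b}  A: {b}  B: {a}  C: {a,b}
round 2: — fixpoint
  S: {a,b}  A: {b}  B: {a}  C: {a,b}

FIRST(C) = ["a", "b"]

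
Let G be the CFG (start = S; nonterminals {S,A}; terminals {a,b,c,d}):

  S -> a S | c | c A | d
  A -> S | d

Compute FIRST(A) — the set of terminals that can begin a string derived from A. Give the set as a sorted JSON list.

Compute FIRST by fixpoint:
round 1:
  A via A→d: +{d}
  S via S→a S: +{a}
  S via S→c: +{c}
  S via S→d: +{d}
  FIRST(S)={a,c,d}  FIRST(A)={d}
round 2:
  A via A→S: +{a,c}
  FIRST(S)={a,c,d}  FIRST(A)={a,c,d}
round 3: — fixpoint
  FIRST(S)={a,c,d}  FIRST(A)={a,c,d}

FIRST(A) = ["a", "c", "d"]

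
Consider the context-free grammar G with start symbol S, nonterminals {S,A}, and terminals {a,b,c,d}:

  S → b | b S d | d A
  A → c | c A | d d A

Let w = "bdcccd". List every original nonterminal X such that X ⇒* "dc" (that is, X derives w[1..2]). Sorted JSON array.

CNF form of G:
  S -> T1 A | T2 X4 | b
  A -> T0 A | T1 X3 | c
  T0 -> c
  T1 -> d
  T2 -> b
  X3 -> T1 A
  X4 -> S T1

Fill CYK table bottom-up (cells [i..j] with 1 ≤ i ≤ j ≤ 2 only):
  [1..1]={T1}  "d"  orig:{}
  [2..2]={A,T0}  "c"  orig:{A}
  [1..2]={S,X3}  "dc"  orig:{S}

Original NTs in T[1,2] deriving "dc": ["S"]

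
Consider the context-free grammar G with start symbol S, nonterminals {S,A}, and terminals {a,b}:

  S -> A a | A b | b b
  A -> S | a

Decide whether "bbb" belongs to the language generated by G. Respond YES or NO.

Convert to CNF:
  S -> A T0 | A T1 | T1 T1
  A -> A T0 | A T1 | T1 T1 | a
  T0 -> a
  T1 -> b

Fill CYK table bottom-up:
  [0..0]={T1}  "b"  orig:{}
  [1..1]={T1}  "b"  orig:{}
  [2..2]={T1}  "b"  orig:{}
  [0..1]={A,S}  "bb"
  [1..2]={A,S}  "bb"
  [0..2]={A,S}  "bbb"

S ∈ T[0,2] ⇒ YES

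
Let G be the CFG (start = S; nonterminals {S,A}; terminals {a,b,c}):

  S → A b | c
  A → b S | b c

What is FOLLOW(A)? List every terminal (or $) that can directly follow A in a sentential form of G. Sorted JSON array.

FIRST iteration:
round 1:
  A via A→b S: +{b}
  S via S→A b: +{b}
  S via S→c: +{c}
  FIRST[S]={b,c}  FIRST[A]={b}
round 2: (stable)
  FIRST[S]={b,c}  FIRST[A]={b}

FOLLOW sets:
seed FOLLOW(S) with $
iter 1:
  S→A b: FOLLOW(A) ⊇ FIRST(b) = {b}; new: +{b}
  S: {$}  A: {b}
iter 2:
  A→b S: FOLLOW(S) ⊇ FOLLOW(A) ⊇ {b}; new: +{b}
  S: {$,b}  A: {b}
iter 3: (stable)
  S: {$,b}  A: {b}

FOLLOW(A) = ["b"]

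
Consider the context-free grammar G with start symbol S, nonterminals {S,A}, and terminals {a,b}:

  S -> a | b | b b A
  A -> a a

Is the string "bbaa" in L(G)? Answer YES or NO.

Convert to CNF:
  S -> T1 X2 | a | b
  A -> T0 T0
  T0 -> a
  T1 -> b
  X2 -> T1 A

CYK table (by increasing span):
  cell(0,0) b: {S,T1}  orig:{S}
  cell(1,1) b: {S,T1}  orig:{S}
  cell(2,2) a: {S,T0}  orig:{S}
  cell(3,3) a: {S,T0}  orig:{S}
  cell(0,1) bb: ∅
  cell(1,2) ba: ∅
  cell(2,3) aa: {A}
  cell(0,2) bba: ∅
  cell(1,3) baa: {X2}  orig:{}
  cell(0,3) bbaa: {S}

S ∈ T[0,3] ⇒ YES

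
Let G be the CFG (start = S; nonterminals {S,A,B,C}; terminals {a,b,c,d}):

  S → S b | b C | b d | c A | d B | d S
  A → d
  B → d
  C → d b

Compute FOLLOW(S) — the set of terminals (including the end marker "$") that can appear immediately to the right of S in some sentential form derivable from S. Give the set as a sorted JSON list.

FIRST iteration:
round 1:
  A via A→d: +{d}
  B via B→d: +{d}
  C via C→d b: +{d}
  S via S→b C: +{b}
  S via S→c A: +{c}
  S via S→d B: +{d}
  FIRST(S)={b,c,d}  FIRST(A)={d}  FIRST(B)={d}  FIRST(C)={d}
round 2: (stable)
  FIRST(S)={b,c,d}  FIRST(A)={d}  FIRST(B)={d}  FIRST(C)={d}

FOLLOW iteration:
FOLLOW(S) := {$}
[1]
  S→S b: FOLLOW(S) ⊇ FIRST(b) = {b}; new: +{b}
  S→b C: FOLLOW(C) ⊇ FOLLOW(S) ⊇ {$,b}; new: +{$,b}
  S→c A: FOLLOW(A) ⊇ FOLLOW(S) ⊇ {$,b}; new: +{$,b}
  S→d B: FOLLOW(B) ⊇ FOLLOW(S) ⊇ {$,b}; new: +{$,b}
  S: {$,b}  A: {$,b}  B: {$,b}  C: {$,b}
[2] (stable)
  S: {$,b}  A: {$,b}  B: {$,b}  C: {$,b}

FOLLOW(S) = ["$", "b"]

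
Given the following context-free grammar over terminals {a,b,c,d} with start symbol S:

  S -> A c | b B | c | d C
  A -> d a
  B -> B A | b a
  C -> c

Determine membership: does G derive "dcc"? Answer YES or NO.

CNF form of G:
  S -> A T3 | T0 C | T2 B | c
  A -> T0 T1
  B -> B A | T2 T1
  C -> c
  T0 -> d
  T1 -> a
  T2 -> b
  T3 -> c

Fill CYK table bottom-up:
  [0..0]={T0}  "d"  orig:{}
  [1..1]={C,S,T3}  "c"  orig:{C,S}
  [2..2]={C,S,T3}  "c"  orig:{C,S}
  [0..1]={S}  "dc"
  [1..2]=∅  "cc"
  [0..2]=∅  "dcc"

S ∉ T[0,2] ⇒ NO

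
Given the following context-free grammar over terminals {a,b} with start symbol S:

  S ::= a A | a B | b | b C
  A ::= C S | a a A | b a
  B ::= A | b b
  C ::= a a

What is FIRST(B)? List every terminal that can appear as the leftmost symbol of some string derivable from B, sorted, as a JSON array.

Compute FIRST by fixpoint:
pass 1:
  A via A→a a A: +{a}
  A via A→b a: +{b}
  B via B→A: +{a,b}
  C via C→a a: +{a}
  S via S→a A: +{a}
  S via S→b: +{b}
  FIRST[S]={a,b}  FIRST[A]={a,b}  FIRST[B]={a,b}  FIRST[C]={a}
pass 2: done
  FIRST[S]={a,b}  FIRST[A]={a,b}  FIRST[B]={a,b}  FIRST[C]={a}

FIRST(B) = ["a", "b"]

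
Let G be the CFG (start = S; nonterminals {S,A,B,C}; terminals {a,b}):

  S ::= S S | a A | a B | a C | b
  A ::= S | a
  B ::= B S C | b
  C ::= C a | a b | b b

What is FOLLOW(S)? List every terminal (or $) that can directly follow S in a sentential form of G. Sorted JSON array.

Compute FIRST by fixpoint:
[1]
  A via A→a: +{a}
  B via B→b: +{b}
  C via C→a b: +{a}
  C via C→b b: +{b}
  S via S→a A: +{a}
  S via S→b: +{b}
  FIRST(S)={a,b}  FIRST(A)={a}  FIRST(B)={b}  FIRST(C)={a,b}
[2]
  A via A→S: +{b}
  FIRST(S)={a,b}  FIRST(A)={a,b}  FIRST(B)={b}  FIRST(C)={a,b}
[3] (no change)
  FIRST(S)={a,b}  FIRST(A)={a,b}  FIRST(B)={b}  FIRST(C)={a,b}

Compute FOLLOW by fixpoint:
initialize: $ ∈ FOLLOW(S)
pass 1:
  B→B S C: FOLLOW(B) ⊇ FIRST(S) = {a,b}; new: +{a,b}
  B→B S C: FOLLOW(S) ⊇ FIRST(C) = {a,b}; new: +{a,b}
  B→B S C: FOLLOW(C) ⊇ FOLLOW(B) ⊇ {a,b}; new: +{a,b}
  S→a A: FOLLOW(A) ⊇ FOLLOW(S) ⊇ {$,a,b}; new: +{$,a,b}
  S→a B: FOLLOW(B) ⊇ FOLLOW(S) ⊇ {$,a,b}; new: +{$}
  S→a C: FOLLOW(C) ⊇ FOLLOW(S) ⊇ {$,a,b}; new: +{$}
  FOLLOW(S)={$,a,b}  FOLLOW(A)={$,a,b}  FOLLOW(B)={$,a,b}  FOLLOW(C)={$,a,b}
pass 2: — fixpoint
  FOLLOW(S)={$,a,b}  FOLLOW(A)={$,a,b}  FOLLOW(B)={$,a,b}  FOLLOW(C)={$,a,b}

FOLLOW(S) = ["$", "a", "b"]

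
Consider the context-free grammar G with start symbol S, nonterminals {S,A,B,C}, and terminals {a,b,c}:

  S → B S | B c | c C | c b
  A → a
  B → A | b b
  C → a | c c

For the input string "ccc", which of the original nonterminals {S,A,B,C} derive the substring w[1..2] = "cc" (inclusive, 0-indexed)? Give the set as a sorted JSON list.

CNF form of G:
  S -> B S | B T1 | T1 C | T1 T0
  A -> a
  B -> T0 T0 | a
  C -> T1 T1 | a
  T0 -> b
  T1 -> c

CYK table (by increasing span) (cells [i..j] with 1 ≤ i ≤ j ≤ 2 only):
  T[1,1] 'c' = {T1}  orig:{}
  T[2,2] 'c' = {T1}  orig:{}
  T[1,2] 'cc' = {C}

Original NTs in T[1,2] deriving "cc": ["C"]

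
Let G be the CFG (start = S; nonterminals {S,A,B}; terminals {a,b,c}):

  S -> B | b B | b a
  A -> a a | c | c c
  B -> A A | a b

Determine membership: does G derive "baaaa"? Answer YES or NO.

Convert to CNF:
  S -> A A | T0 T2 | T2 B | T2 T0
  A -> T0 T0 | T1 T1 | c
  B -> A A | T0 T2
  T0 -> a
  T1 -> c
  T2 -> b

CYK table (by increasing span):
  [0..0]={T2}  "b"  orig:{}
  [1..1]={T0}  "a"  orig:{}
  [2..2]={T0}  "a"  orig:{}
  [3..3]={T0}  "a"  orig:{}
  [4..4]={T0}  "a"  orig:{}
  [0..1]={S}  "ba"
  [1..2]={A}  "aa"
  [2..3]={A}  "aa"
  [3..4]={A}  "aa"
  [0..2]=∅  "baa"
  [1..3]=∅  "aaa"
  [2..4]=∅  "aaa"
  [0..3]=∅  "baaa"
  [1..4]={B,S}  "aaaa"
  [0..4]={S}  "baaaa"

S ∈ T[0,4] ⇒ YES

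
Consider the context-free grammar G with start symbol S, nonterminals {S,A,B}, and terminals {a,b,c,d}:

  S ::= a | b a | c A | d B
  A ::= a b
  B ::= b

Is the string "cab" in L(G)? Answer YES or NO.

Convert to CNF:
  S -> T1 T0 | T2 A | T3 B | a
  A -> T0 T1
  B -> b
  T0 -> a
  T1 -> b
  T2 -> c
  T3 -> d

Fill CYK table bottom-up:
  [0..0]={T2}  "c"  orig:{}
  [1..1]={S,T0}  "a"  orig:{S}
  [2..2]={B,T1}  "b"  orig:{B}
  [0..1]=∅  "ca"
  [1..2]={A}  "ab"
  [0..2]={S}  "cab"

S ∈ T[0,2] ⇒ YES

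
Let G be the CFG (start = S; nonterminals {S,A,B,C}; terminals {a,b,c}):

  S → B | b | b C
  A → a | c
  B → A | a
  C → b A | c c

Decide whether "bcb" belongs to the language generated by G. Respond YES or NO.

CNF form of G:
  S -> T0 C | a | b | c
  A -> a | c
  B -> a | c
  C -> T0 A | T1 T1
  T0 -> b
  T1 -> c

CYK table (by increasing span):
  cell(0,0) b: {S,T0}  orig:{S}
  cell(1,1) c: {A,B,S,T1}  orig:{A,B,S}
  cell(2,2) b: {S,T0}  orig:{S}
  cell(0,1) bc: {C}
  cell(1,2) cb: ∅
  cell(0,2) bcb: ∅

S ∉ T[0,2] ⇒ NO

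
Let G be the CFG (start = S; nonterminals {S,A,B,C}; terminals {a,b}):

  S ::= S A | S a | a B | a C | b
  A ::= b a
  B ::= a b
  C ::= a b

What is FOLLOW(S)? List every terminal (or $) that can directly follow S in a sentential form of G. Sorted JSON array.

Compute FIRST by fixpoint:
[1]
  A via A→b a: +{b}
  B via B→a b: +{a}
  C via C→a b: +{a}
  S via S→a B: +{a}
  S via S→b: +{b}
  FIRST[S]={a,b}  FIRST[A]={b}  FIRST[B]={a}  FIRST[C]={a}
[2] — fixpoint
  FIRST[S]={a,b}  FIRST[A]={b}  FIRST[B]={a}  FIRST[C]={a}

FOLLOW iteration:
initialize: $ ∈ FOLLOW(S)
[1]
  S→S A: FOLLOW(S) ⊇ FIRST(A) = {b}; new: +{b}
  S→S A: FOLLOW(A) ⊇ FOLLOW(S) ⊇ {$,b}; new: +{$,b}
  S→S a: FOLLOW(S) ⊇ FIRST(a) = {a}; new: +{a}
  S→a B: FOLLOW(B) ⊇ FOLLOW(S) ⊇ {$,a,b}; new: +{$,a,b}
  S→a C: FOLLOW(C) ⊇ FOLLOW(S) ⊇ {$,a,b}; new: +{$,a,b}
  S: {$,a,b}  A: {$,b}  B: {$,a,b}  C: {$,a,b}
[2]
  S→S A: FOLLOW(A) ⊇ FOLLOW(S) ⊇ {$,a,b}; new: +{a}
  S: {$,a,b}  A: {$,a,b}  B: {$,a,b}  C: {$,a,b}
[3] (no change)
  S: {$,a,b}  A: {$,a,b}  B: {$,a,b}  C: {$,a,b}

FOLLOW(S) = ["$", "a", "b"]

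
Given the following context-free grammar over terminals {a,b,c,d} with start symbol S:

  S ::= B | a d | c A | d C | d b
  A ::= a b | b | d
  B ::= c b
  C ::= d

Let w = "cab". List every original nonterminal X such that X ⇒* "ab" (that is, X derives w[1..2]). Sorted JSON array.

Convert to CNF:
  S -> T0 T3 | T2 A | T2 T1 | T3 C | T3 T1
  A -> T0 T1 | b | d
  B -> T2 T1
  C -> d
  T0 -> a
  T1 -> b
  T2 -> c
  T3 -> d

CYK fill, restricted to cells inside w[1..2]:
  cell(1,1) a: {T0}  orig:{}
  cell(2,2) b: {A,T1}  orig:{A}
  cell(1,2) ab: {A}

Original NTs in T[1,2] deriving "ab": ["A"]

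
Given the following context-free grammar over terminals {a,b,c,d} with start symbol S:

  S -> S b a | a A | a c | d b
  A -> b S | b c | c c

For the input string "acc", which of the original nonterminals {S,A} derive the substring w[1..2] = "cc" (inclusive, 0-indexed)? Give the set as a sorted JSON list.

Convert to CNF:
  S -> S X4 | T2 A | T2 T1 | T3 T0
  A -> T0 S | T0 T1 | T1 T1
  T0 -> b
  T1 -> c
  T2 -> a
  T3 -> d
  X4 -> T0 T2

CYK table (by increasing span) (cells [i..j] with 1 ≤ i ≤ j ≤ 2 only):
  [1..1]={T1}  "c"  orig:{}
  [2..2]={T1}  "c"  orig:{}
  [1..2]={A}  "cc"

Original NTs in T[1,2] deriving "cc": ["A"]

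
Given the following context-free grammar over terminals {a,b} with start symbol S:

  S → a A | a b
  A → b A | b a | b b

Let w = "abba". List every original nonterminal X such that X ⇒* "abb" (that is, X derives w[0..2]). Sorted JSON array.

CNF form of G:
  S -> T1 A | T1 T0
  A -> T0 A | T0 T0 | T0 T1
  T0 -> b
  T1 -> a

Fill CYK table bottom-up — only the sub-triangle for w[0..2]:
  cell(0,0) a: {T1}  orig:{}
  cell(1,1) b: {T0}  orig:{}
  cell(2,2) b: {T0}  orig:{}
  cell(0,1) ab: {S}
  cell(1,2) bb: {A}
  cell(0,2) abb: {S}

Original NTs in T[0,2] deriving "abb": ["S"]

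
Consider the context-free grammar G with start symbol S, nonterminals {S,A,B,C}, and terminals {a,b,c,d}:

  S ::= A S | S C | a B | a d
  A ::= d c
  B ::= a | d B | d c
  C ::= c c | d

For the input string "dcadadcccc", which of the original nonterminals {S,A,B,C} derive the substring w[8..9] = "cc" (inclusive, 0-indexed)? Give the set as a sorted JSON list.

Convert to CNF:
  S -> A S | S C | T2 B | T2 T0
  A -> T0 T1
  B -> T0 B | T0 T1 | a
  C -> T1 T1 | d
  T0 -> d
  T1 -> c
  T2 -> a

CYK fill — only the sub-triangle for w[8..9]:
  [8..8]={T1}  "c"  orig:{}
  [9..9]={T1}  "c"  orig:{}
  [8..9]={C}  "cc"

Original NTs in T[8,9] deriving "cc": ["C"]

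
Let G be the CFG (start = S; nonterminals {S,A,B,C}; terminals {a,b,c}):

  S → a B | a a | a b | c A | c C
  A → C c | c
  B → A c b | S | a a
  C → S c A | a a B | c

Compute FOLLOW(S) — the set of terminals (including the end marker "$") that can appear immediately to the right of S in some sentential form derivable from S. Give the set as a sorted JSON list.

FIRST sets, iterate to fixpoint:
[1]
  A via A→c: +{c}
  B via B→A c b: +{c}
  B via B→a a: +{a}
  C via C→a a B: +{a}
  C via C→c: +{c}
  S via S→a B: +{a}
  S via S→c A: +{c}
  FIRST(S)={a,c}  FIRST(A)={c}  FIRST(B)={a,c}  FIRST(C)={a,c}
[2]
  A via A→C c: +{a}
  FIRST(S)={a,c}  FIRST(A)={a,c}  FIRST(B)={a,c}  FIRST(C)={a,c}
[3] done
  FIRST(S)={a,c}  FIRST(A)={a,c}  FIRST(B)={a,c}  FIRST(C)={a,c}

FOLLOW sets:
FOLLOW(S) := {$}
[1]
  A→C c: FOLLOW(C) ⊇ FIRST(c) = {c}; new: +{c}
  B→A c b: FOLLOW(A) ⊇ FIRST(c) = {c}; new: +{c}
  C→S c A: FOLLOW(S) ⊇ FIRST(c) = {c}; new: +{c}
  C→a a B: FOLLOW(B) ⊇ FOLLOW(C) ⊇ {c}; new: +{c}
  S→a B: FOLLOW(B) ⊇ FOLLOW(S) ⊇ {$,c}; new: +{$}
  S→c A: FOLLOW(A) ⊇ FOLLOW(S) ⊇ {$,c}; new: +{$}
  S→c C: FOLLOW(C) ⊇ FOLLOW(S) ⊇ {$,c}; new: +{$}
  FOLLOW(S)={$,c}  FOLLOW(A)={$,c}  FOLLOW(B)={$,c}  FOLLOW(C)={$,c}
[2] — fixpoint
  FOLLOW(S)={$,c}  FOLLOW(A)={$,c}  FOLLOW(B)={$,c}  FOLLOW(C)={$,c}

FOLLOW(S) = ["$", "c"]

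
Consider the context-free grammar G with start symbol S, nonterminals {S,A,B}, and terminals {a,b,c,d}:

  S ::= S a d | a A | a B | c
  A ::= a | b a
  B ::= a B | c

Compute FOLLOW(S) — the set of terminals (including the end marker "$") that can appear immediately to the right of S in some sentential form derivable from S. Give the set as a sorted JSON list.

FIRST iteration:
pass 1:
  A via A→a: +{a}
  A via A→b a: +{b}
  B via B→a B: +{a}
  B via B→c: +{c}
  S via S→a A: +{a}
  S via S→c: +{c}
  FIRST(S)={a,c}  FIRST(A)={a,b}  FIRST(B)={a,c}
pass 2: — fixpoint
  FIRST(S)={a,c}  FIRST(A)={a,b}  FIRST(B)={a,c}

FOLLOW iteration:
FOLLOW(S) := {$}
[1]
  S→S a d: FOLLOW(S) ⊇ FIRST(a) = {a}; new: +{a}
  S→a A: FOLLOW(A) ⊇ FOLLOW(S) ⊇ {$,a}; new: +{$,a}
  S→a B: FOLLOW(B) ⊇ FOLLOW(S) ⊇ {$,a}; new: +{$,a}
  S: {$,a}  A: {$,a}  B: {$,a}
[2] (stable)
  S: {$,a}  A: {$,a}  B: {$,a}

FOLLOW(S) = ["$", "a"]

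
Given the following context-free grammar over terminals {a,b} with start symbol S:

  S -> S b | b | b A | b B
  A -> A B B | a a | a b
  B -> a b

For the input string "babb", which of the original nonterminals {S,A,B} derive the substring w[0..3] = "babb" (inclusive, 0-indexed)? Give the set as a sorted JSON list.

Convert to CNF:
  S -> S T1 | T1 A | T1 B | b
  A -> A X2 | T0 T0 | T0 T1
  B -> T0 T1
  T0 -> a
  T1 -> b
  X2 -> B B

CYK table (by increasing span) — only the sub-triangle for w[0..3]:
  [0..0]={S,T1}  "b"  orig:{S}
  [1..1]={T0}  "a"  orig:{}
  [2..2]={S,T1}  "b"  orig:{S}
  [3..3]={S,T1}  "b"  orig:{S}
  [0..1]=∅  "ba"
  [1..2]={A,B}  "ab"
  [2..3]={S}  "bb"
  [0..2]={S}  "bab"
  [1..3]=∅  "abb"
  [0..3]={S}  "babb"

Original NTs in T[0,3] deriving "babb": ["S"]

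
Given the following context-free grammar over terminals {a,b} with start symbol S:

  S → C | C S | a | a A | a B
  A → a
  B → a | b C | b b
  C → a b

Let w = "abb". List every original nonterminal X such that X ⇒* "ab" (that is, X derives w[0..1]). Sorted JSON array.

CNF form of G:
  S -> C S | T1 A | T1 B | T1 T0 | a
  A -> a
  B -> T0 C | T0 T0 | a
  C -> T1 T0
  T0 -> b
  T1 -> a

Fill CYK table bottom-up (cells [i..j] with 0 ≤ i ≤ j ≤ 1 only):
  T[0,0] 'a' = {A,B,S,T1}  orig:{A,B,S}
  T[1,1] 'b' = {T0}  orig:{}
  T[0,1] 'ab' = {C,S}

Original NTs in T[0,1] deriving "ab": ["C", "S"]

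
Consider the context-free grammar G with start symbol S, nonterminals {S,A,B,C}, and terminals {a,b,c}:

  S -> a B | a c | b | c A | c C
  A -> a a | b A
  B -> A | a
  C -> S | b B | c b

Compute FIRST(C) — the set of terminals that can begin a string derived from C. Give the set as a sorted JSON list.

Compute FIRST by fixpoint:
iter 1:
  A via A→a a: +{a}
  A via A→b A: +{b}
  B via B→A: +{a,b}
  C via C→b B: +{b}
  C via C→c b: +{c}
  S via S→a B: +{a}
  S via S→b: +{b}
  S via S→c A: +{c}
  FIRST(S)={a,b,c}  FIRST(A)={a,b}  FIRST(B)={a,b}  FIRST(C)={b,c}
iter 2:
  C via C→S: +{a}
  FIRST(S)={a,b,c}  FIRST(A)={a,b}  FIRST(B)={a,b}  FIRST(C)={a,b,c}
iter 3: done
  FIRST(S)={a,b,c}  FIRST(A)={a,b}  FIRST(B)={a,b}  FIRST(C)={a,b,c}

FIRST(C) = ["a", "b", "c"]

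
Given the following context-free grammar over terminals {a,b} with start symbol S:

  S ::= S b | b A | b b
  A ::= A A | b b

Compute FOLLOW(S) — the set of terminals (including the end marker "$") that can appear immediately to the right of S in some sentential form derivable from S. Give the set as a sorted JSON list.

FIRST sets, iterate to fixpoint:
pass 1:
  A via A→b b: +{b}
  S via S→b A: +{b}
  FIRST[S]={b}  FIRST[A]={b}
pass 2: (stable)
  FIRST[S]={b}  FIRST[A]={b}

Compute FOLLOW by fixpoint:
seed FOLLOW(S) with $
pass 1:
  A→A A: FOLLOW(A) ⊇ FIRST(A) = {b}; new: +{b}
  S→S b: FOLLOW(S) ⊇ FIRST(b) = {b}; new: +{b}
  S→b A: FOLLOW(A) ⊇ FOLLOW(S) ⊇ {$,b}; new: +{$}
  FOLLOW[S]={$,b}  FOLLOW[A]={$,b}
pass 2: — fixpoint
  FOLLOW[S]={$,b}  FOLLOW[A]={$,b}

FOLLOW(S) = ["$", "b"]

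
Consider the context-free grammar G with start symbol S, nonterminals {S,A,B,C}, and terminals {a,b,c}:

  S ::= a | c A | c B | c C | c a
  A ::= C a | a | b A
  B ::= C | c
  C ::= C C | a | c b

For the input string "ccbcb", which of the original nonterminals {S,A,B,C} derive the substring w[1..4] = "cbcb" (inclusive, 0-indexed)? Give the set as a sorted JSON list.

Convert to CNF:
  S -> T2 A | T2 B | T2 C | T2 T0 | a
  A -> C T0 | T1 A | a
  B -> C C | T2 T1 | a | c
  C -> C C | T2 T1 | a
  T0 -> a
  T1 -> b
  T2 -> c

CYK fill, restricted to cells inside w[1..4]:
  cell(1,1) c: {B,T2}  orig:{B}
  cell(2,2) b: {T1}  orig:{}
  cell(3,3) c: {B,T2}  orig:{B}
  cell(4,4) b: {T1}  orig:{}
  cell(1,2) cb: {B,C}
  cell(2,3) bc: ∅
  cell(3,4) cb: {B,C}
  cell(1,3) cbc: ∅
  cell(2,4) bcb: ∅
  cell(1,4) cbcb: {B,C}

Original NTs in T[1,4] deriving "cbcb": ["B", "C"]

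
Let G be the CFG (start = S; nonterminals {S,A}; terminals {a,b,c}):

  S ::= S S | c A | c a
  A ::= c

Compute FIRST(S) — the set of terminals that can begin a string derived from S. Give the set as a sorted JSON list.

FIRST sets, iterate to fixpoint:
round 1:
  A via A→c: +{c}
  S via S→c A: +{c}
  FIRST(S)={c}  FIRST(A)={c}
round 2: done
  FIRST(S)={c}  FIRST(A)={c}

FIRST(S) = ["c"]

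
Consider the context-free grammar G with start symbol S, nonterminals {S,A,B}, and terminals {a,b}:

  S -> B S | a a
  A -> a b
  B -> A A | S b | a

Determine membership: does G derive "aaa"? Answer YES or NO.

Convert to CNF:
  S -> B S | T0 T0
  A -> T0 T1
  B -> A A | S T1 | a
  T0 -> a
  T1 -> b

Fill CYK table bottom-up:
  cell(0,0) a: {B,T0}  orig:{B}
  cell(1,1) a: {B,T0}  orig:{B}
  cell(2,2) a: {B,T0}  orig:{B}
  cell(0,1) aa: {S}
  cell(1,2) aa: {S}
  cell(0,2) aaa: {S}

S ∈ T[0,2] ⇒ YES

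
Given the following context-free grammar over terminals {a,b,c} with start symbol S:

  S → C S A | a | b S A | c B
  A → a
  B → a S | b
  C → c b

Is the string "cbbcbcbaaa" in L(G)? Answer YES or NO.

CNF form of G:
  S -> C X3 | T1 B | T2 X4 | a
  A -> a
  B -> T0 S | b
  C -> T1 T2
  T0 -> a
  T1 -> c
  T2 -> b
  X3 -> S A
  X4 -> S A

Fill CYK table bottom-up:
  cell(0,0) c: {T1}  orig:{}
  cell(1,1) b: {B,T2}  orig:{B}
  cell(2,2) b: {B,T2}  orig:{B}
  cell(3,3) c: {T1}  orig:{}
  cell(4,4) b: {B,T2}  orig:{B}
  cell(5,5) c: {T1}  orig:{}
  cell(6,6) b: {B,T2}  orig:{B}
  cell(7,7) a: {A,S,T0}  orig:{A,S}
  cell(8,8) a: {A,S,T0}  orig:{A,S}
  cell(9,9) a: {A,S,T0}  orig:{A,S}
  cell(0,1) cb: {C,S}
  cell(1,2) bb: ∅
  cell(2,3) bc: ∅
  cell(3,4) cb: {C,S}
  cell(4,5) bc: ∅
  cell(5,6) cb: {C,S}
  cell(6,7) ba: ∅
  cell(7,8) aa: {B,X3,X4}  orig:{B}
  cell(8,9) aa: {B,X3,X4}  orig:{B}
  cell(0,2) cbb: ∅
  cell(1,3) bbc: ∅
  cell(2,4) bcb: ∅
  cell(3,5) cbc: ∅
  cell(4,6) bcb: ∅
  cell(5,7) cba: {X3,X4}  orig:{}
  cell(6,8) baa: {S}
  cell(7,9) aaa: ∅
  cell(0,3) cbbc: ∅
  cell(1,4) bbcb: ∅
  cell(2,5) bcbc: ∅
  cell(3,6) cbcb: ∅
  cell(4,7) bcba: {S}
  cell(5,8) cbaa: {S}
  cell(6,9) baaa: {X3,X4}  orig:{}
  cell(0,4) cbbcb: ∅
  cell(1,5) bbcbc: ∅
  cell(2,6) bcbcb: ∅
  cell(3,7) cbcba: {S}
  cell(4,8) bcbaa: {X3,X4}  orig:{}
  cell(5,9) cbaaa: {X3,X4}  orig:{}
  cell(0,5) cbbcbc: ∅
  cell(1,6) bbcbcb: ∅
  cell(2,7) bcbcba: ∅
  cell(3,8) cbcbaa: {X3,X4}  orig:{}
  cell(4,9) bcbaaa: {S}
  cell(0,6) cbbcbcb: ∅
  cell(1,7) bbcbcba: ∅
  cell(2,8) bcbcbaa: {S}
  cell(3,9) cbcbaaa: {S}
  cell(0,7) cbbcbcba: ∅
  cell(1,8) bbcbcbaa: ∅
  cell(2,9) bcbcbaaa: {X3,X4}  orig:{}
  cell(0,8) cbbcbcbaa: ∅
  cell(1,9) bbcbcbaaa: {S}
  cell(0,9) cbbcbcbaaa: {S}

S ∈ T[0,9] ⇒ YES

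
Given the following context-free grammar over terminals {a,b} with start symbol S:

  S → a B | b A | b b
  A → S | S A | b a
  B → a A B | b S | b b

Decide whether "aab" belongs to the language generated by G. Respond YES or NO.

Convert to CNF:
  S -> T0 B | T1 A | T1 T1
  A -> S A | T0 B | T1 A | T1 T0 | T1 T1
  B -> T0 X2 | T1 S | T1 T1
  T0 -> a
  T1 -> b
  X2 -> A B

CYK table (by increasing span):
  [0..0]={T0}  "a"  orig:{}
  [1..1]={T0}  "a"  orig:{}
  [2..2]={T1}  "b"  orig:{}
  [0..1]=∅  "aa"
  [1..2]=∅  "ab"
  [0..2]=∅  "aab"

S ∉ T[0,2] ⇒ NO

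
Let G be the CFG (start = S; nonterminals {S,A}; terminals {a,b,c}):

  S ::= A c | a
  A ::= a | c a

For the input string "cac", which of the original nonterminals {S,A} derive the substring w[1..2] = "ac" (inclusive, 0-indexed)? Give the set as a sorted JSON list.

CNF form of G:
  S -> A T0 | a
  A -> T0 T1 | a
  T0 -> c
  T1 -> a

CYK table (by increasing span), restricted to cells inside w[1..2]:
  cell(1,1) a: {A,S,T1}  orig:{A,S}
  cell(2,2) c: {T0}  orig:{}
  cell(1,2) ac: {S}

Original NTs in T[1,2] deriving "ac": ["S"]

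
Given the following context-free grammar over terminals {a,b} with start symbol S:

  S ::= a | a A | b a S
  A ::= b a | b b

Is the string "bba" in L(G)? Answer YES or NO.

CNF form of G:
  S -> T0 X2 | T1 A | a
  A -> T0 T0 | T0 T1
  T0 -> b
  T1 -> a
  X2 -> T1 S

CYK table (by increasing span):
  T[0,0] 'b' = {T0}  orig:{}
  T[1,1] 'b' = {T0}  orig:{}
  T[2,2] 'a' = {S,T1}  orig:{S}
  T[0,1] 'bb' = {A}
  T[1,2] 'ba' = {A}
  T[0,2] 'bba' = ∅

S ∉ T[0,2] ⇒ NO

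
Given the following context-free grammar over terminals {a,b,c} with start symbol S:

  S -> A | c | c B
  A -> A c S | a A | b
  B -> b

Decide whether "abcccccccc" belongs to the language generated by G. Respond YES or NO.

CNF form of G:
  S -> A X3 | T0 B | T1 A | b | c
  A -> A X2 | T1 A | b
  B -> b
  T0 -> c
  T1 -> a
  X2 -> T0 S
  X3 -> T0 S

CYK table (by increasing span):
  cell(0,0) a: {T1}  orig:{}
  cell(1,1) b: {A,B,S}
  cell(2,2) c: {S,T0}  orig:{S}
  cell(3,3) c: {S,T0}  orig:{S}
  cell(4,4) c: {S,T0}  orig:{S}
  cell(5,5) c: {S,T0}  orig:{S}
  cell(6,6) c: {S,T0}  orig:{S}
  cell(7,7) c: {S,T0}  orig:{S}
  cell(8,8) c: {S,T0}  orig:{S}
  cell(9,9) c: {S,T0}  orig:{S}
  cell(0,1) ab: {A,S}
  cell(1,2) bc: ∅
  cell(2,3) cc: {X2,X3}  orig:{}
  cell(3,4) cc: {X2,X3}  orig:{}
  cell(4,5) cc: {X2,X3}  orig:{}
  cell(5,6) cc: {X2,X3}  orig:{}
  cell(6,7) cc: {X2,X3}  orig:{}
  cell(7,8) cc: {X2,X3}  orig:{}
  cell(8,9) cc: {X2,X3}  orig:{}
  cell(0,2) abc: ∅
  cell(1,3) bcc: {A,S}
  cell(2,4) ccc: ∅
  cell(3,5) ccc: ∅
  cell(4,6) ccc: ∅
  cell(5,7) ccc: ∅
  cell(6,8) ccc: ∅
  cell(7,9) ccc: ∅
  cell(0,3) abcc: {A,S}
  cell(1,4) bccc: ∅
  cell(2,5) cccc: ∅
  cell(3,6) cccc: ∅
  cell(4,7) cccc: ∅
  cell(5,8) cccc: ∅
  cell(6,9) cccc: ∅
  cell(0,4) abccc: ∅
  cell(1,5) bcccc: {A,S}
  cell(2,6) ccccc: ∅
  cell(3,7) ccccc: ∅
  cell(4,8) ccccc: ∅
  cell(5,9) ccccc: ∅
  cell(0,5) abcccc: {A,S}
  cell(1,6) bccccc: ∅
  cell(2,7) cccccc: ∅
  cell(3,8) cccccc: ∅
  cell(4,9) cccccc: ∅
  cell(0,6) abccccc: ∅
  cell(1,7) bcccccc: {A,S}
  cell(2,8) ccccccc: ∅
  cell(3,9) ccccccc: ∅
  cell(0,7) abcccccc: {A,S}
  cell(1,8) bccccccc: ∅
  cell(2,9) cccccccc: ∅
  cell(0,8) abccccccc: ∅
  cell(1,9) bcccccccc: {A,S}
  cell(0,9) abcccccccc: {A,S}

S ∈ T[0,9] ⇒ YES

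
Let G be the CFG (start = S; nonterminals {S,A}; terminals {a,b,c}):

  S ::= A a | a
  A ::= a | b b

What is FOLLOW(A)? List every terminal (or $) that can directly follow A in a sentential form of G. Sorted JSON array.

FIRST sets, iterate to fixpoint:
round 1:
  A via A→a: +{a}
  A via A→b b: +{b}
  S via S→A a: +{a,b}
  S: {a,b}  A: {a,b}
round 2: — fixpoint
  S: {a,b}  A: {a,b}

Compute FOLLOW by fixpoint:
seed FOLLOW(S) with $
iter 1:
  S→A a: FOLLOW(A) ⊇ FIRST(a) = {a}; new: +{a}
  S: {$}  A: {a}
iter 2: done
  S: {$}  A: {a}

FOLLOW(A) = ["a"]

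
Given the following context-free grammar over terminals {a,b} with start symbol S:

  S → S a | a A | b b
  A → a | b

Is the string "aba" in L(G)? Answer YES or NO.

CNF form of G:
  S -> S T0 | T0 A | T1 T1
  A -> a | b
  T0 -> a
  T1 -> b

Fill CYK table bottom-up:
  T[0,0] 'a' = {A,T0}  orig:{A}
  T[1,1] 'b' = {A,T1}  orig:{A}
  T[2,2] 'a' = {A,T0}  orig:{A}
  T[0,1] 'ab' = {S}
  T[1,2] 'ba' = ∅
  T[0,2] 'aba' = {S}

S ∈ T[0,2] ⇒ YES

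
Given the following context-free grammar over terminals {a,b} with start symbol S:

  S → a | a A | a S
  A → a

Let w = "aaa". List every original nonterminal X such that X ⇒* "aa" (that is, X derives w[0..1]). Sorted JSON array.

CNF form of G:
  S -> T0 A | T0 S | a
  A -> a
  T0 -> a

Fill CYK table bottom-up, restricted to cells inside w[0..1]:
  [0..0]={A,S,T0}  "a"  orig:{A,S}
  [1..1]={A,S,T0}  "a"  orig:{A,S}
  [0..1]={S}  "aa"

Original NTs in T[0,1] deriving "aa": ["S"]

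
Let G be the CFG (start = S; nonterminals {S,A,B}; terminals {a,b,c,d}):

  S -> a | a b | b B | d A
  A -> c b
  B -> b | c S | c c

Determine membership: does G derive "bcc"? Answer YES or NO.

CNF form of G:
  S -> T1 B | T2 T1 | T3 A | a
  A -> T0 T1
  B -> T0 S | T0 T0 | b
  T0 -> c
  T1 -> b
  T2 -> a
  T3 -> d

Fill CYK table bottom-up:
  T[0,0] 'b' = {B,T1}  orig:{B}
  T[1,1] 'c' = {T0}  orig:{}
  T[2,2] 'c' = {T0}  orig:{}
  T[0,1] 'bc' = ∅
  T[1,2] 'cc' = {B}
  T[0,2] 'bcc' = {S}

S ∈ T[0,2] ⇒ YES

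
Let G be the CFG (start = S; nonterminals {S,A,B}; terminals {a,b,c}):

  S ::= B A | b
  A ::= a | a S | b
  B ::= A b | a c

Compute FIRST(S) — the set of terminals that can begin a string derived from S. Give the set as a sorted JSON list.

FIRST sets, iterate to fixpoint:
pass 1:
  A via A→a: +{a}
  A via A→b: +{b}
  B via B→A b: +{a,b}
  S via S→B A: +{a,b}
  FIRST(S)={a,b}  FIRST(A)={a,b}  FIRST(B)={a,b}
pass 2: (stable)
  FIRST(S)={a,b}  FIRST(A)={a,b}  FIRST(B)={a,b}

FIRST(S) = ["a", "b"]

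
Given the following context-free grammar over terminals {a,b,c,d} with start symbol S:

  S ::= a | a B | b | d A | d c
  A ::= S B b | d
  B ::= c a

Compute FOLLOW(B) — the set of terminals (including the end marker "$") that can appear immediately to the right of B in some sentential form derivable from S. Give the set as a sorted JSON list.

FIRST iteration:
pass 1:
  A via A→d: +{d}
  B via B→c a: +{c}
  S via S→a: +{a}
  S via S→b: +{b}
  S via S→d A: +{d}
  FIRST(S)={a,b,d}  FIRST(A)={d}  FIRST(B)={c}
pass 2:
  A via A→S B b: +{a,b}
  FIRST(S)={a,b,d}  FIRST(A)={a,b,d}  FIRST(B)={c}
pass 3: (no change)
  FIRST(S)={a,b,d}  FIRST(A)={a,b,d}  FIRST(B)={c}

Compute FOLLOW by fixpoint:
seed FOLLOW(S) with $
iter 1:
  A→S B b: FOLLOW(S) ⊇ FIRST(B) = {c}; new: +{c}
  A→S B b: FOLLOW(B) ⊇ FIRST(b) = {b}; new: +{b}
  S→a B: FOLLOW(B) ⊇ FOLLOW(S) ⊇ {$,c}; new: +{$,c}
  S→d A: FOLLOW(A) ⊇ FOLLOW(S) ⊇ {$,c}; new: +{$,c}
  FOLLOW(S)={$,c}  FOLLOW(A)={$,c}  FOLLOW(B)={$,b,c}
iter 2: done
  FOLLOW(S)={$,c}  FOLLOW(A)={$,c}  FOLLOW(B)={$,b,c}

FOLLOW(B) = ["$", "b", "c"]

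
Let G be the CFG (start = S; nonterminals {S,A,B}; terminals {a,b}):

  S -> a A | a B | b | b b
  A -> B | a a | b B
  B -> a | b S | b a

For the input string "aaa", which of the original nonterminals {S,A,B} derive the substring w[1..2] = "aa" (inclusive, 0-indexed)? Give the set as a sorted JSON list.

CNF form of G:
  S -> T0 A | T0 B | T1 T1 | b
  A -> T0 T0 | T1 B | T1 S | T1 T0 | a
  B -> T1 S | T1 T0 | a
  T0 -> a
  T1 -> b

Fill CYK table bottom-up, restricted to cells inside w[1..2]:
  cell(1,1) a: {A,B,T0}  orig:{A,B}
  cell(2,2) a: {A,B,T0}  orig:{A,B}
  cell(1,2) aa: {A,S}

Original NTs in T[1,2] deriving "aa": ["A", "S"]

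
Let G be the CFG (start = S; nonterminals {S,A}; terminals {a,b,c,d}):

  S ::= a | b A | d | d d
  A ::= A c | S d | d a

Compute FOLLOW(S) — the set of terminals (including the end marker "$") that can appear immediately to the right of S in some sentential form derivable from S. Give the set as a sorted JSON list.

Compute FIRST by fixpoint:
pass 1:
  A via A→d a: +{d}
  S via S→a: +{a}
  S via S→b A: +{b}
  S via S→d: +{d}
  FIRST[S]={a,b,d}  FIRST[A]={d}
pass 2:
  A via A→S d: +{a,b}
  FIRST[S]={a,b,d}  FIRST[A]={a,b,d}
pass 3: (stable)
  FIRST[S]={a,b,d}  FIRST[A]={a,b,d}

FOLLOW sets:
FOLLOW(S) := {$}
pass 1:
  A→A c: FOLLOW(A) ⊇ FIRST(c) = {c}; new: +{c}
  A→S d: FOLLOW(S) ⊇ FIRST(d) = {d}; new: +{d}
  S→b A: FOLLOW(A) ⊇ FOLLOW(S) ⊇ {$,d}; new: +{$,d}
  S: {$,d}  A: {$,c,d}
pass 2: (no change)
  S: {$,d}  A: {$,c,d}

FOLLOW(S) = ["$", "d"]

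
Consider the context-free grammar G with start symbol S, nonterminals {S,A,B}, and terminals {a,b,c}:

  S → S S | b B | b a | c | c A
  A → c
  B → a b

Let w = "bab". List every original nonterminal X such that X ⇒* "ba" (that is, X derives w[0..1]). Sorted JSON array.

Convert to CNF:
  S -> S S | T1 B | T1 T0 | T2 A | c
  A -> c
  B -> T0 T1
  T0 -> a
  T1 -> b
  T2 -> c

CYK fill (cells [i..j] with 0 ≤ i ≤ j ≤ 1 only):
  cell(0,0) b: {T1}  orig:{}
  cell(1,1) a: {T0}  orig:{}
  cell(0,1) ba: {S}

Original NTs in T[0,1] deriving "ba": ["S"]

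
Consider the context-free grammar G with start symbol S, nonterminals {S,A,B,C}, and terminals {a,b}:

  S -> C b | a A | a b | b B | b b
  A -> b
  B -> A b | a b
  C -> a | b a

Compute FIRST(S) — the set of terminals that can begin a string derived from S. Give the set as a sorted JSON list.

FIRST sets, iterate to fixpoint:
[1]
  A via A→b: +{b}
  B via B→A b: +{b}
  B via B→a b: +{a}
  C via C→a: +{a}
  C via C→b a: +{b}
  S via S→C b: +{a,b}
  FIRST[S]={a,b}  FIRST[A]={b}  FIRST[B]={a,b}  FIRST[C]={a,b}
[2] — fixpoint
  FIRST[S]={a,b}  FIRST[A]={b}  FIRST[B]={a,b}  FIRST[C]={a,b}

FIRST(S) = ["a", "b"]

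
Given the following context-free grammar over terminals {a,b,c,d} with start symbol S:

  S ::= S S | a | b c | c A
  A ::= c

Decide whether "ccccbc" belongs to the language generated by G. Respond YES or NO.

CNF form of G:
  S -> S S | T0 T1 | T1 A | a
  A -> c
  T0 -> b
  T1 -> c

CYK table (by increasing span):
  cell(0,0) c: {A,T1}  orig:{A}
  cell(1,1) c: {A,T1}  orig:{A}
  cell(2,2) c: {A,T1}  orig:{A}
  cell(3,3) c: {A,T1}  orig:{A}
  cell(4,4) b: {T0}  orig:{}
  cell(5,5) c: {A,T1}  orig:{A}
  cell(0,1) cc: {S}
  cell(1,2) cc: {S}
  cell(2,3) cc: {S}
  cell(3,4) cb: ∅
  cell(4,5) bc: {S}
  cell(0,2) ccc: ∅
  cell(1,3) ccc: ∅
  cell(2,4) ccb: ∅
  cell(3,5) cbc: ∅
  cell(0,3) cccc: {S}
  cell(1,4) cccb: ∅
  cell(2,5) ccbc: {S}
  cell(0,4) ccccb: ∅
  cell(1,5) cccbc: ∅
  cell(0,5) ccccbc: {S}

S ∈ T[0,5] ⇒ YES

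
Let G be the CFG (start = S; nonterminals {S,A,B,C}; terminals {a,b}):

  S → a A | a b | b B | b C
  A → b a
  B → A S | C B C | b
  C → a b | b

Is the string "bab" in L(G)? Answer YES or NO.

Convert to CNF:
  S -> T0 B | T0 C | T1 A | T1 T0
  A -> T0 T1
  B -> A S | C X2 | b
  C -> T1 T0 | b
  T0 -> b
  T1 -> a
  X2 -> B C

CYK fill:
  T[0,0] 'b' = {B,C,T0}  orig:{B,C}
  T[1,1] 'a' = {T1}  orig:{}
  T[2,2] 'b' = {B,C,T0}  orig:{B,C}
  T[0,1] 'ba' = {A}
  T[1,2] 'ab' = {C,S}
  T[0,2] 'bab' = {S,X2}  orig:{S}

S ∈ T[0,2] ⇒ YES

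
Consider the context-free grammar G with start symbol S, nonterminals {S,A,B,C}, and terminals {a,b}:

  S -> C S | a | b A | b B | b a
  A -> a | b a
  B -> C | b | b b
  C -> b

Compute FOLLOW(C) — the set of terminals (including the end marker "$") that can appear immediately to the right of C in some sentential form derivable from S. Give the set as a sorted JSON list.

Compute FIRST by fixpoint:
[1]
  A via A→a: +{a}
  A via A→b a: +{b}
  B via B→b: +{b}
  C via C→b: +{b}
  S via S→C S: +{b}
  S via S→a: +{a}
  S: {a,b}  A: {a,b}  B: {b}  C: {b}
[2] (no change)
  S: {a,b}  A: {a,b}  B: {b}  C: {b}

FOLLOW iteration:
seed FOLLOW(S) with $
round 1:
  S→C S: FOLLOW(C) ⊇ FIRST(S) = {a,b}; new: +{a,b}
  S→b A: FOLLOW(A) ⊇ FOLLOW(S) ⊇ {$}; new: +{$}
  S→b B: FOLLOW(B) ⊇ FOLLOW(S) ⊇ {$}; new: +{$}
  FOLLOW[S]={$}  FOLLOW[A]={$}  FOLLOW[B]={$}  FOLLOW[C]={a,b}
round 2:
  B→C: FOLLOW(C) ⊇ FOLLOW(B) ⊇ {$}; new: +{$}
  FOLLOW[S]={$}  FOLLOW[A]={$}  FOLLOW[B]={$}  FOLLOW[C]={$,a,b}
round 3: (no change)
  FOLLOW[S]={$}  FOLLOW[A]={$}  FOLLOW[B]={$}  FOLLOW[C]={$,a,b}

FOLLOW(C) = ["$", "a", "b"]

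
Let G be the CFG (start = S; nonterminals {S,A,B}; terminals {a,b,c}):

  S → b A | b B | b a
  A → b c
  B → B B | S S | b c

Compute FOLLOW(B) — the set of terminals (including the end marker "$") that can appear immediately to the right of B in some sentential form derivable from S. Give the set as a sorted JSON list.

Compute FIRST by fixpoint:
pass 1:
  A via A→b c: +{b}
  B via B→b c: +{b}
  S via S→b A: +{b}
  FIRST(S)={b}  FIRST(A)={b}  FIRST(B)={b}
pass 2: — fixpoint
  FIRST(S)={b}  FIRST(A)={b}  FIRST(B)={b}

FOLLOW iteration:
seed FOLLOW(S) with $
[1]
  B→B B: FOLLOW(B) ⊇ FIRST(B) = {b}; new: +{b}
  B→S S: FOLLOW(S) ⊇ FIRST(S) = {b}; new: +{b}
  S→b A: FOLLOW(A) ⊇ FOLLOW(S) ⊇ {$,b}; new: +{$,b}
  S→b B: FOLLOW(B) ⊇ FOLLOW(S) ⊇ {$,b}; new: +{$}
  FOLLOW[S]={$,b}  FOLLOW[A]={$,b}  FOLLOW[B]={$,b}
[2] done
  FOLLOW[S]={$,b}  FOLLOW[A]={$,b}  FOLLOW[B]={$,b}

FOLLOW(B) = ["$", "b"]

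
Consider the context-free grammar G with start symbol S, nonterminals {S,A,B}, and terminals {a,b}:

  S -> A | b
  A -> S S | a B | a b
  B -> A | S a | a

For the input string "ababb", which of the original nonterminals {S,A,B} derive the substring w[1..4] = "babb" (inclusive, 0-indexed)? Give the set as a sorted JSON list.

CNF form of G:
  S -> S S | T0 B | T0 T1 | b
  A -> S S | T0 B | T0 T1
  B -> S S | S T0 | T0 B | T0 T1 | a
  T0 -> a
  T1 -> b

CYK fill, restricted to cells inside w[1..4]:
  T[1,1] 'b' = {S,T1}  orig:{S}
  T[2,2] 'a' = {B,T0}  orig:{B}
  T[3,3] 'b' = {S,T1}  orig:{S}
  T[4,4] 'b' = {S,T1}  orig:{S}
  T[1,2] 'ba' = {B}
  T[2,3] 'ab' = {A,B,S}
  T[3,4] 'bb' = {A,B,S}
  T[1,3] 'bab' = {A,B,S}
  T[2,4] 'abb' = {A,B,S}
  T[1,4] 'babb' = {A,B,S}

Original NTs in T[1,4] deriving "babb": ["A", "B", "S"]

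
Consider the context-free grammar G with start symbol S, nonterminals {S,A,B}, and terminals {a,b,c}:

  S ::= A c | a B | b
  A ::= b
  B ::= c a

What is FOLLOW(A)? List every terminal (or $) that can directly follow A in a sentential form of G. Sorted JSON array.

FIRST iteration:
iter 1:
  A via A→b: +{b}
  B via B→c a: +{c}
  S via S→A c: +{b}
  S via S→a B: +{a}
  FIRST(S)={a,b}  FIRST(A)={b}  FIRST(B)={c}
iter 2: done
  FIRST(S)={a,b}  FIRST(A)={b}  FIRST(B)={c}

FOLLOW iteration:
seed FOLLOW(S) with $
[1]
  S→A c: FOLLOW(A) ⊇ FIRST(c) = {c}; new: +{c}
  S→a B: FOLLOW(B) ⊇ FOLLOW(S) ⊇ {$}; new: +{$}
  S: {$}  A: {c}  B: {$}
[2] (no change)
  S: {$}  A: {c}  B: {$}

FOLLOW(A) = ["c"]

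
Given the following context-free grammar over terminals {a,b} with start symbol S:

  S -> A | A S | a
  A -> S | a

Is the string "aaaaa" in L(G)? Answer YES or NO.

Convert to CNF:
  S -> A S | a
  A -> A S | a

Fill CYK table bottom-up:
  T[0,0] 'a' = {A,S}
  T[1,1] 'a' = {A,S}
  T[2,2] 'a' = {A,S}
  T[3,3] 'a' = {A,S}
  T[4,4] 'a' = {A,S}
  T[0,1] 'aa' = {A,S}
  T[1,2] 'aa' = {A,S}
  T[2,3] 'aa' = {A,S}
  T[3,4] 'aa' = {A,S}
  T[0,2] 'aaa' = {A,S}
  T[1,3] 'aaa' = {A,S}
  T[2,4] 'aaa' = {A,S}
  T[0,3] 'aaaa' = {A,S}
  T[1,4] 'aaaa' = {A,S}
  T[0,4] 'aaaaa' = {A,S}

S ∈ T[0,4] ⇒ YES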